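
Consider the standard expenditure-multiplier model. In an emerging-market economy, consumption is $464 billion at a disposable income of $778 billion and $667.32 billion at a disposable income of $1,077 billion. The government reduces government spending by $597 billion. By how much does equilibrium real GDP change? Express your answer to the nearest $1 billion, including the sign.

−$1,866 billion

MPC = ΔC/ΔYd = (667.32 − 464)/(1,077 − 778) = 203.32/299 = 0.68.
Government-spending multiplier = 1/(1 − MPC) = 1/(1 − 0.68) = 1/0.32 = 3.125.
ΔY = k × ΔG = (−$597 billion) / 0.32 ≈ −$1,866 billion.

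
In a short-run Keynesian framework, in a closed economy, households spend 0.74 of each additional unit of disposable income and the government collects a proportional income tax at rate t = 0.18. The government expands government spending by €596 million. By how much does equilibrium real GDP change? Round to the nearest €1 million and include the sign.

+€1,516 million

Spending multiplier = 1/(1 − c(1−t)) = 1/(1 − 0.74×0.82) = 1/0.3932 ≈ 2.543.
ΔY = k × ΔG = (+€596 million) / 0.3932 ≈ +€1,516 million.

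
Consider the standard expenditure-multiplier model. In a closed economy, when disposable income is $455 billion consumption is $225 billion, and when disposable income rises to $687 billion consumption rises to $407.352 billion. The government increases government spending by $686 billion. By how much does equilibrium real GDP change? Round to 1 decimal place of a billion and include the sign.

+$3,205.6 billion

MPC = ΔC/ΔYd = (407.352 − 225)/(687 − 455) = 182.352/232 = 0.786.
Spending multiplier = 1/(1 − MPC) = 1/(1 − 0.786) = 1/0.214 ≈ 4.673.
ΔY = k × ΔG = (+$686 billion) / 0.214 ≈ +$3,205.6 billion.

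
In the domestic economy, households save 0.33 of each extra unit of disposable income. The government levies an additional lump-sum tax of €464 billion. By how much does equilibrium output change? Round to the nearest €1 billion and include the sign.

MPC = 1 − MPS = 1 − 0.33 = 0.67.
A lump-sum tax change of +€464 billion shifts disposable income by −€464 billion; first-round consumption changes by −c × ΔT = −0.67 × (+€464 billion) = −€310.88 billion.
Expenditure multiplier = 1/(1 − MPC) = 1/(1 − 0.67) = 1/0.33 ≈ 3.03.
The tax multiplier is −c × k ≈ −2.03, so ΔY = k × (−c·ΔT) = (−€310.88 billion) / 0.33 ≈ −€942 billion.

−€942 billion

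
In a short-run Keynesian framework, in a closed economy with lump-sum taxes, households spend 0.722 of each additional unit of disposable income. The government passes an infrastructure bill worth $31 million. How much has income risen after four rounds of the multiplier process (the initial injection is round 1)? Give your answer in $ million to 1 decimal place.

$81.2 million

Round 1 adds ΔG = $31 million; each later round is MPC = 0.722 times the previous.
After 4 rounds: 31 + 22.382 + 16.159804 + 11.667378488 = ΔG·(1 − c^4)/(1 − c) = 31 × (1 − 0.271737008656)/0.278 ≈ $81.2 million.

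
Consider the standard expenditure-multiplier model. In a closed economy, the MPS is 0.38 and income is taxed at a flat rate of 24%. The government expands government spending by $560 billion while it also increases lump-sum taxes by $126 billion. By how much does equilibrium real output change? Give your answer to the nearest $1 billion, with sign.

MPC = 1 − MPS = 1 − 0.38 = 0.62.
Expenditure multiplier = 1/(1 − c(1−t)) = 1/(1 − 0.62×0.76) = 1/0.5288 ≈ 1.891.
ΔG contributes k·ΔG = (+$560 billion) / 0.5288 ≈ +$1,059 billion.
ΔT of +$126 billion changes first-round spending by −c·ΔT = −$78.12 billion, contributing k·(−c·ΔT) = (−$78.12 billion) / 0.5288 ≈ −$147.7 billion.
Net ΔY = k(ΔG − c·ΔT) = (+$481.88 billion) / 0.5288 ≈ +$911 billion.

+$911 billion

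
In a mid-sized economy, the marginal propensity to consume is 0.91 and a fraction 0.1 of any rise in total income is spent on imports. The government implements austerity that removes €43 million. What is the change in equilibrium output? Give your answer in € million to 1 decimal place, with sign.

Spending multiplier = 1/(1 − c + m) = 1/(1 − 0.91 + 0.1) = 1/0.19 ≈ 5.263.
ΔY = k × ΔG = (−€43 million) / 0.19 ≈ −€226.3 million.

−€226.3 million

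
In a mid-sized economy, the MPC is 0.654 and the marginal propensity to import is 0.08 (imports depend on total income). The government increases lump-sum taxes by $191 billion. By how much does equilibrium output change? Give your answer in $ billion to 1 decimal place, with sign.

−$293.2 billion

A lump-sum tax change of +$191 billion shifts disposable income by −$191 billion; first-round consumption changes by −c × ΔT = −0.654 × (+$191 billion) = −$124.914 billion.
Expenditure multiplier = 1/(1 − c + m) = 1/(1 − 0.654 + 0.08) = 1/0.426 ≈ 2.347.
The tax multiplier is −c × k ≈ −1.535, so ΔY = k × (−c·ΔT) = (−$124.914 billion) / 0.426 ≈ −$293.2 billion.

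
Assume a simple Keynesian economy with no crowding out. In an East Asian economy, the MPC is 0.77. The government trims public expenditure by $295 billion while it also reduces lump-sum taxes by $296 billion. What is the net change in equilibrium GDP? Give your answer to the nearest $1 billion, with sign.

Expenditure multiplier = 1/(1 − MPC) = 1/(1 − 0.77) = 1/0.23 ≈ 4.348.
ΔG contributes k·ΔG = (−$295 billion) / 0.23 ≈ −$1,282.6 billion.
ΔT of −$296 billion changes first-round spending by −c·ΔT = +$227.92 billion, contributing k·(−c·ΔT) = (+$227.92 billion) / 0.23 ≈ +$991 billion.
Net ΔY = k(ΔG − c·ΔT) = (−$67.08 billion) / 0.23 ≈ −$292 billion.

−$292 billion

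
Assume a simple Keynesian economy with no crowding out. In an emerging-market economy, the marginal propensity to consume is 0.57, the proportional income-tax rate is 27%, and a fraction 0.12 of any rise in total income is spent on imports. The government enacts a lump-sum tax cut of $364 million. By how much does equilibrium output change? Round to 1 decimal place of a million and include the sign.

A lump-sum tax change of −$364 million shifts disposable income by +$364 million; first-round consumption changes by −c × ΔT = −0.57 × (−$364 million) = +$207.48 million.
Expenditure multiplier = 1/(1 − c(1−t) + m) = 1/(1 − 0.57×0.73 + 0.12) = 1/0.7039 ≈ 1.421.
The tax multiplier is −c × k ≈ −0.81, so ΔY = k × (−c·ΔT) = (+$207.48 million) / 0.7039 ≈ +$294.8 million.

+$294.8 million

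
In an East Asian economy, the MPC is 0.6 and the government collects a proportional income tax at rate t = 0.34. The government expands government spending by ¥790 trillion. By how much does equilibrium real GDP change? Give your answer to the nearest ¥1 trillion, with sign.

+¥1,308 trillion

Spending multiplier = 1/(1 − c(1−t)) = 1/(1 − 0.6×0.66) = 1/0.604 ≈ 1.656.
ΔY = k × ΔG = (+¥790 trillion) / 0.604 ≈ +¥1,308 trillion.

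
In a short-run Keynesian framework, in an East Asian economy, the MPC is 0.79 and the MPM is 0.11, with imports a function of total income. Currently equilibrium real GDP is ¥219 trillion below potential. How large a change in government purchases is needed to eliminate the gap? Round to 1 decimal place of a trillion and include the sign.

+¥70.1 trillion

Spending multiplier = 1/(1 − c + m) = 1/(1 − 0.79 + 0.11) = 1/0.32 = 3.125.
Need ΔY = +¥219 trillion, so ΔG = ΔY/k = (+¥219 trillion) × 0.32 ≈ +¥70.1 trillion.
The government should increase government purchases by ¥70.1 trillion.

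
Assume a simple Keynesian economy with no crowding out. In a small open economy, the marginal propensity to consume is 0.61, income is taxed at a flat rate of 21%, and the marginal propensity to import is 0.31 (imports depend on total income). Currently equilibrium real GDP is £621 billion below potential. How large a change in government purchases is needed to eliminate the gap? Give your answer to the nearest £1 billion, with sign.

+£514 billion

Spending multiplier = 1/(1 − c(1−t) + m) = 1/(1 − 0.61×0.79 + 0.31) = 1/0.8281 ≈ 1.208.
Need ΔY = +£621 billion, so ΔG = ΔY/k = (+£621 billion) × 0.8281 ≈ +£514 billion.
The government should increase government purchases by £514 billion.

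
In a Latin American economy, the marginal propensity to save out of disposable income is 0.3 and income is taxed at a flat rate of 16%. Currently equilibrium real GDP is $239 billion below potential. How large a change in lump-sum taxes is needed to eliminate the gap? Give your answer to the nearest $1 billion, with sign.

−$141 billion

MPC = 1 − MPS = 1 − 0.3 = 0.7.
Spending multiplier = 1/(1 − c(1−t)) = 1/(1 − 0.7×0.84) = 1/0.412 ≈ 2.427.
Tax multiplier = −c·k = −0.7/0.412 ≈ −1.699. Need ΔY = +$239 billion, so ΔT = ΔY/(−c·k) = −(+$239 billion) × 0.412 / 0.7 ≈ −$141 billion.
The government should cut lump-sum taxes by $141 billion.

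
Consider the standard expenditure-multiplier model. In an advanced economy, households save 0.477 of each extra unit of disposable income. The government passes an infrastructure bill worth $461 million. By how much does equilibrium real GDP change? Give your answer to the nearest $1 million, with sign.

+$966 million

MPC = 1 − MPS = 1 − 0.477 = 0.523.
Government-spending multiplier = 1/(1 − MPC) = 1/(1 − 0.523) = 1/0.477 ≈ 2.096.
ΔY = k × ΔG = (+$461 million) / 0.477 ≈ +$966 million.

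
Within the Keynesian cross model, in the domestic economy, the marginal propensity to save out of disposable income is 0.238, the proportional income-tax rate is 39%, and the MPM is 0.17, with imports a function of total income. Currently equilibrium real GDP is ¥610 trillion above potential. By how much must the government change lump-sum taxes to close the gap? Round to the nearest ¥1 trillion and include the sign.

MPC = 1 − MPS = 1 − 0.238 = 0.762.
Spending multiplier = 1/(1 − c(1−t) + m) = 1/(1 − 0.762×0.61 + 0.17) = 1/0.70518 ≈ 1.418.
Tax multiplier = −c·k = −0.762/0.70518 ≈ −1.081. Need ΔY = −¥610 trillion, so ΔT = ΔY/(−c·k) = −(−¥610 trillion) × 0.70518 / 0.762 ≈ +¥565 trillion.
The government should raise lump-sum taxes by ¥565 trillion.

+¥565 trillion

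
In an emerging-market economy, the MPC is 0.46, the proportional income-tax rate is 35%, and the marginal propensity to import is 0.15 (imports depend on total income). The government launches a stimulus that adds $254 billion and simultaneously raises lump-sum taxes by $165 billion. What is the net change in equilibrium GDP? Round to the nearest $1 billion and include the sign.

+$209 billion

Expenditure multiplier = 1/(1 − c(1−t) + m) = 1/(1 − 0.46×0.65 + 0.15) = 1/0.851 ≈ 1.175.
ΔG contributes k·ΔG = (+$254 billion) / 0.851 ≈ +$298.5 billion.
ΔT of +$165 billion changes first-round spending by −c·ΔT = −$75.9 billion, contributing k·(−c·ΔT) = (−$75.9 billion) / 0.851 ≈ −$89.2 billion.
Net ΔY = k(ΔG − c·ΔT) = (+$178.1 billion) / 0.851 ≈ +$209 billion.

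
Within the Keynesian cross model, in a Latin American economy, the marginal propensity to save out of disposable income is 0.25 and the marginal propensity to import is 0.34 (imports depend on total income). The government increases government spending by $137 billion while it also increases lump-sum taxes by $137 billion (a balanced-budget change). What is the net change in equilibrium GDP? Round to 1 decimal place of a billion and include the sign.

+$58.1 billion

MPC = 1 − MPS = 1 − 0.25 = 0.75.
Expenditure multiplier = 1/(1 − c + m) = 1/(1 − 0.75 + 0.34) = 1/0.59 ≈ 1.695.
ΔG contributes k·ΔG = (+$137 billion) / 0.59 ≈ +$232.2 billion.
ΔT of +$137 billion changes first-round spending by −c·ΔT = −$102.75 billion, contributing k·(−c·ΔT) = (−$102.75 billion) / 0.59 ≈ −$174.2 billion.
Net ΔY = k(ΔG − c·ΔT) = (+$34.25 billion) / 0.59 ≈ +$58.1 billion.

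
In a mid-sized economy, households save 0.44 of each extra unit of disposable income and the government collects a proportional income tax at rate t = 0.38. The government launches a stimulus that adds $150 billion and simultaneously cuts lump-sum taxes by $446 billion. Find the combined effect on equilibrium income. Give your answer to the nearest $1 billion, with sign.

MPC = 1 − MPS = 1 − 0.44 = 0.56.
Expenditure multiplier = 1/(1 − c(1−t)) = 1/(1 − 0.56×0.62) = 1/0.6528 ≈ 1.532.
ΔG contributes k·ΔG = (+$150 billion) / 0.6528 ≈ +$229.8 billion.
ΔT of −$446 billion changes first-round spending by −c·ΔT = +$249.76 billion, contributing k·(−c·ΔT) = (+$249.76 billion) / 0.6528 ≈ +$382.6 billion.
Net ΔY = k(ΔG − c·ΔT) = (+$399.76 billion) / 0.6528 ≈ +$612 billion.

+$612 billion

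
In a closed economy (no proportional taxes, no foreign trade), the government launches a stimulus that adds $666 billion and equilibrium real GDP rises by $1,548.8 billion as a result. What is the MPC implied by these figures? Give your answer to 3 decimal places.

0.570

Implied spending multiplier k = ΔY/ΔG = 1,548.8/666 ≈ 2.3255.
Since k = 1/(1 − MPC), MPC = 1 − 1/k = 1 − ΔG/ΔY = 1 − 666/1,548.8 ≈ 0.570.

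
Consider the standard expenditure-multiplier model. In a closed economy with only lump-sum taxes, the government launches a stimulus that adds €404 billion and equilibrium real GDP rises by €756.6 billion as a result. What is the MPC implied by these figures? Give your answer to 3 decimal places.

Implied spending multiplier k = ΔY/ΔG = 756.6/404 ≈ 1.8728.
Since k = 1/(1 − MPC), MPC = 1 − 1/k = 1 − ΔG/ΔY = 1 − 404/756.6 ≈ 0.466.

0.466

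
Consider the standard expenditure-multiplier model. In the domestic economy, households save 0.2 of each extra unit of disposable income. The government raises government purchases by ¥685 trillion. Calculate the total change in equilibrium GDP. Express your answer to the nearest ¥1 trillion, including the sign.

MPC = 1 − MPS = 1 − 0.2 = 0.8.
Spending multiplier = 1/(1 − MPC) = 1/(1 − 0.8) = 1/0.2 = 5.
ΔY = k × ΔG = (+¥685 trillion) / 0.2 = +¥3,425 trillion.

+¥3,425 trillion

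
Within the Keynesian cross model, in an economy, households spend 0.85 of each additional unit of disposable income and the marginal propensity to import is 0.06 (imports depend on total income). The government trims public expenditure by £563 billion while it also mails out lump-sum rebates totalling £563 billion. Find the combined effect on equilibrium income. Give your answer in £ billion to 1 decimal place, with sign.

−£402.1 billion

Expenditure multiplier = 1/(1 − c + m) = 1/(1 − 0.85 + 0.06) = 1/0.21 ≈ 4.762.
ΔG contributes k·ΔG = (−£563 billion) / 0.21 ≈ −£2,681 billion.
ΔT of −£563 billion changes first-round spending by −c·ΔT = +£478.55 billion, contributing k·(−c·ΔT) = (+£478.55 billion) / 0.21 ≈ +£2,278.8 billion.
Net ΔY = k(ΔG − c·ΔT) = (−£84.45 billion) / 0.21 ≈ −£402.1 billion.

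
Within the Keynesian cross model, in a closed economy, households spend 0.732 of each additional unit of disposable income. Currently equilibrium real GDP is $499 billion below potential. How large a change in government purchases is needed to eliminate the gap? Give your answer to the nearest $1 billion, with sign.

+$134 billion

Spending multiplier = 1/(1 − MPC) = 1/(1 − 0.732) = 1/0.268 ≈ 3.731.
Need ΔY = +$499 billion, so ΔG = ΔY/k = (+$499 billion) × 0.268 ≈ +$134 billion.
The government should increase government purchases by $134 billion.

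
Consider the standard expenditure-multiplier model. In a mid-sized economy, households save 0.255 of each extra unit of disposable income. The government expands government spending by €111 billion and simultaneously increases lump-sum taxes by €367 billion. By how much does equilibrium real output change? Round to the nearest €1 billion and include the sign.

−€637 billion

MPC = 1 − MPS = 1 − 0.255 = 0.745.
Expenditure multiplier = 1/(1 − MPC) = 1/(1 − 0.745) = 1/0.255 ≈ 3.922.
ΔG contributes k·ΔG = (+€111 billion) / 0.255 ≈ +€435.3 billion.
ΔT of +€367 billion changes first-round spending by −c·ΔT = −€273.415 billion, contributing k·(−c·ΔT) = (−€273.415 billion) / 0.255 ≈ −€1,072.2 billion.
Net ΔY = k(ΔG − c·ΔT) = (−€162.415 billion) / 0.255 ≈ −€637 billion.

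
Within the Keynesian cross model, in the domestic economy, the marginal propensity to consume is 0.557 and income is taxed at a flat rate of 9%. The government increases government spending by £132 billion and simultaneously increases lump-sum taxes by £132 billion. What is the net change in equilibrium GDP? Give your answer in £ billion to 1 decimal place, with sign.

Expenditure multiplier = 1/(1 − c(1−t)) = 1/(1 − 0.557×0.91) = 1/0.49313 ≈ 2.028.
ΔG contributes k·ΔG = (+£132 billion) / 0.49313 ≈ +£267.7 billion.
ΔT of +£132 billion changes first-round spending by −c·ΔT = −£73.524 billion, contributing k·(−c·ΔT) = (−£73.524 billion) / 0.49313 ≈ −£149.1 billion.
Net ΔY = k(ΔG − c·ΔT) = (+£58.476 billion) / 0.49313 ≈ +£118.6 billion.

+£118.6 billion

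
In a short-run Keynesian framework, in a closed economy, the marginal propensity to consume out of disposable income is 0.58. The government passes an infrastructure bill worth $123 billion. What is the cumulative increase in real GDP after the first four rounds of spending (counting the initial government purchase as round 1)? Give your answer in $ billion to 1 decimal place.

$259.7 billion

Round 1 adds ΔG = $123 billion; each later round is MPC = 0.58 times the previous.
After 4 rounds: 123 + 71.34 + 41.3772 + 23.998776 = ΔG·(1 − c^4)/(1 − c) = 123 × (1 − 0.11316496)/0.42 ≈ $259.7 billion.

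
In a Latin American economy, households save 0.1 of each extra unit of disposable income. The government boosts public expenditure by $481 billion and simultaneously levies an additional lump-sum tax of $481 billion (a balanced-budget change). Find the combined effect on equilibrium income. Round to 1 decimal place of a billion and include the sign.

+$481.0 billion

MPC = 1 − MPS = 1 − 0.1 = 0.9.
Expenditure multiplier = 1/(1 − MPC) = 1/(1 − 0.9) = 1/0.1 = 10.
ΔG contributes k·ΔG = (+$481 billion) / 0.1 = +$4,810 billion.
ΔT of +$481 billion changes first-round spending by −c·ΔT = −$432.9 billion, contributing k·(−c·ΔT) = (−$432.9 billion) / 0.1 = −$4,329 billion.
With ΔG = ΔT and no other leakages, the balanced-budget multiplier is 1, so ΔY = ΔG = +$481 billion.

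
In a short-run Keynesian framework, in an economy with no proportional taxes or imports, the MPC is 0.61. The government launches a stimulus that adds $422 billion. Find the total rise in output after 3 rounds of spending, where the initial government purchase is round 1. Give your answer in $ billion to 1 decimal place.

$836.4 billion

Round 1 adds ΔG = $422 billion; each later round is MPC = 0.61 times the previous.
After 3 rounds: 422 + 257.42 + 157.0262 = ΔG·(1 − c^3)/(1 − c) = 422 × (1 − 0.226981)/0.39 ≈ $836.4 billion.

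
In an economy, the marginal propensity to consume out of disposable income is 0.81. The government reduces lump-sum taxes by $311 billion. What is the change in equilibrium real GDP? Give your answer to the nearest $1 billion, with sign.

A lump-sum tax change of −$311 billion shifts disposable income by +$311 billion; first-round consumption changes by −c × ΔT = −0.81 × (−$311 billion) = +$251.91 billion.
Expenditure multiplier = 1/(1 − MPC) = 1/(1 − 0.81) = 1/0.19 ≈ 5.263.
The tax multiplier is −c × k ≈ −4.263, so ΔY = k × (−c·ΔT) = (+$251.91 billion) / 0.19 ≈ +$1,326 billion.

+$1,326 billion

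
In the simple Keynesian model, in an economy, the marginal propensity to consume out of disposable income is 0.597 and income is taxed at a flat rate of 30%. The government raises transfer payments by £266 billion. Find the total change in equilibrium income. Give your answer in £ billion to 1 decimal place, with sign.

The transfer change shifts disposable income by +£266 billion, so first-round consumption changes by c·ΔTR = 0.597 × (+£266 billion) = +£158.802 billion.
Expenditure multiplier = 1/(1 − c(1−t)) = 1/(1 − 0.597×0.7) = 1/0.5821 ≈ 1.718.
The transfer multiplier is c × k ≈ 1.026, so ΔY = k × (c·ΔTR) = (+£158.802 billion) / 0.5821 ≈ +£272.8 billion.

+£272.8 billion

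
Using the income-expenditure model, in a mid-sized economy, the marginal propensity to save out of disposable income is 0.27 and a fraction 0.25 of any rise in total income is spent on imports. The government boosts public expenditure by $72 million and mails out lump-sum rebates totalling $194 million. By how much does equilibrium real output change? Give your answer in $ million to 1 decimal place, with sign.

MPC = 1 − MPS = 1 − 0.27 = 0.73.
Expenditure multiplier = 1/(1 − c + m) = 1/(1 − 0.73 + 0.25) = 1/0.52 ≈ 1.923.
ΔG contributes k·ΔG = (+$72 million) / 0.52 ≈ +$138.5 million.
ΔT of −$194 million changes first-round spending by −c·ΔT = +$141.62 million, contributing k·(−c·ΔT) = (+$141.62 million) / 0.52 ≈ +$272.3 million.
Net ΔY = k(ΔG − c·ΔT) = (+$213.62 million) / 0.52 ≈ +$410.8 million.

+$410.8 million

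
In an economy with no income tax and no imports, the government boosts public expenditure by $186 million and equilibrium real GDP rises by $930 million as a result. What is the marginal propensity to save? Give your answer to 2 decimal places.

Implied spending multiplier k = ΔY/ΔG = 930/186 = 5.
Since k = 1/(1 − MPC), MPC = 1 − 1/k = 1 − ΔG/ΔY = 1 − 186/930 = 0.80.
MPS = 1 − MPC = 0.20.

0.20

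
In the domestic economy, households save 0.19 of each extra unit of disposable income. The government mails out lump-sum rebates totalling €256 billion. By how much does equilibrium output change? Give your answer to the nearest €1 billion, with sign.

+€1,091 billion

MPC = 1 − MPS = 1 − 0.19 = 0.81.
A lump-sum tax change of −€256 billion shifts disposable income by +€256 billion; first-round consumption changes by −c × ΔT = −0.81 × (−€256 billion) = +€207.36 billion.
Expenditure multiplier = 1/(1 − MPC) = 1/(1 − 0.81) = 1/0.19 ≈ 5.263.
The tax multiplier is −c × k ≈ −4.263, so ΔY = k × (−c·ΔT) = (+€207.36 billion) / 0.19 ≈ +€1,091 billion.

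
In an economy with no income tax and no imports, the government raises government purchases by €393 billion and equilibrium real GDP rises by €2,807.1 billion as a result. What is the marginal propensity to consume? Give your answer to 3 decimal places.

0.860

Implied spending multiplier k = ΔY/ΔG = 2,807.1/393 ≈ 7.1427.
Since k = 1/(1 − MPC), MPC = 1 − 1/k = 1 − ΔG/ΔY = 1 − 393/2,807.1 ≈ 0.860.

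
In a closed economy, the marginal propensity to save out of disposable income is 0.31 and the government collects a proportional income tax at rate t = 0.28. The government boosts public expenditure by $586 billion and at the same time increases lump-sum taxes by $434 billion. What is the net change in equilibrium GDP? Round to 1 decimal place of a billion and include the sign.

+$569.4 billion

MPC = 1 − MPS = 1 − 0.31 = 0.69.
Expenditure multiplier = 1/(1 − c(1−t)) = 1/(1 − 0.69×0.72) = 1/0.5032 ≈ 1.987.
ΔG contributes k·ΔG = (+$586 billion) / 0.5032 ≈ +$1,164.5 billion.
ΔT of +$434 billion changes first-round spending by −c·ΔT = −$299.46 billion, contributing k·(−c·ΔT) = (−$299.46 billion) / 0.5032 ≈ −$595.1 billion.
Net ΔY = k(ΔG − c·ΔT) = (+$286.54 billion) / 0.5032 ≈ +$569.4 billion.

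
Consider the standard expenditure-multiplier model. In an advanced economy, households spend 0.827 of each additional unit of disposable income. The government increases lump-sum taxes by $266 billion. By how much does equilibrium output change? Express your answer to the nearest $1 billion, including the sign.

A lump-sum tax change of +$266 billion shifts disposable income by −$266 billion; first-round consumption changes by −c × ΔT = −0.827 × (+$266 billion) = −$219.982 billion.
Expenditure multiplier = 1/(1 − MPC) = 1/(1 − 0.827) = 1/0.173 ≈ 5.78.
The tax multiplier is −c × k ≈ −4.78, so ΔY = k × (−c·ΔT) = (−$219.982 billion) / 0.173 ≈ −$1,272 billion.

−$1,272 billion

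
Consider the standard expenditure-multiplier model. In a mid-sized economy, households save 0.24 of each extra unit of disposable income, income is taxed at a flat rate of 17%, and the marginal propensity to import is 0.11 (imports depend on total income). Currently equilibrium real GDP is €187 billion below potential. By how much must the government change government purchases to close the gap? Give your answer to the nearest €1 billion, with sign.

+€90 billion

MPC = 1 − MPS = 1 − 0.24 = 0.76.
Spending multiplier = 1/(1 − c(1−t) + m) = 1/(1 − 0.76×0.83 + 0.11) = 1/0.4792 ≈ 2.087.
Need ΔY = +€187 billion, so ΔG = ΔY/k = (+€187 billion) × 0.4792 ≈ +€90 billion.
The government should increase government purchases by €90 billion.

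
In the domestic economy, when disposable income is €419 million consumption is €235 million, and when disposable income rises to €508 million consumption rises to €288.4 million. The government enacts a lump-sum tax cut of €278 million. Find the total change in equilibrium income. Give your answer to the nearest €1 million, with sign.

MPC = ΔC/ΔYd = (288.4 − 235)/(508 − 419) = 53.4/89 = 0.6.
A lump-sum tax change of −€278 million shifts disposable income by +€278 million; first-round consumption changes by −c × ΔT = −0.6 × (−€278 million) = +€166.8 million.
Expenditure multiplier = 1/(1 − MPC) = 1/(1 − 0.6) = 1/0.4 = 2.5.
The tax multiplier is −c × k = −1.5, so ΔY = k × (−c·ΔT) = (+€166.8 million) / 0.4 = +€417 million.

+€417 million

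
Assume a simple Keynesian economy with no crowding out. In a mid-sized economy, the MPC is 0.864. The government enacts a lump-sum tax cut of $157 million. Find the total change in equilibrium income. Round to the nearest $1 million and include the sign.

A lump-sum tax change of −$157 million shifts disposable income by +$157 million; first-round consumption changes by −c × ΔT = −0.864 × (−$157 million) = +$135.648 million.
Expenditure multiplier = 1/(1 − MPC) = 1/(1 − 0.864) = 1/0.136 ≈ 7.353.
The tax multiplier is −c × k ≈ −6.353, so ΔY = k × (−c·ΔT) = (+$135.648 million) / 0.136 ≈ +$997 million.

+$997 million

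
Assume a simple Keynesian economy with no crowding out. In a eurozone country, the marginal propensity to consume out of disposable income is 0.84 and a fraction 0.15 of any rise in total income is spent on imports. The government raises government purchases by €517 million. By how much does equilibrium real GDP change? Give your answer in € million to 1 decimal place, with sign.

+€1,667.7 million

Expenditure multiplier = 1/(1 − c + m) = 1/(1 − 0.84 + 0.15) = 1/0.31 ≈ 3.226.
ΔY = k × ΔG = (+€517 million) / 0.31 ≈ +€1,667.7 million.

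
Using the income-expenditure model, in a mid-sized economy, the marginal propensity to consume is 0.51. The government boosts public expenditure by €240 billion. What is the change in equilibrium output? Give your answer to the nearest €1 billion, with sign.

+€490 billion

Government-spending multiplier = 1/(1 − MPC) = 1/(1 − 0.51) = 1/0.49 ≈ 2.041.
ΔY = k × ΔG = (+€240 billion) / 0.49 ≈ +€490 billion.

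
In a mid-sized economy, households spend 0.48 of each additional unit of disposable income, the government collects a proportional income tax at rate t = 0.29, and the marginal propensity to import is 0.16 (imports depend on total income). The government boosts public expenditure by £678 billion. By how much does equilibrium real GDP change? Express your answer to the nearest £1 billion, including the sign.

+£828 billion

Expenditure multiplier = 1/(1 − c(1−t) + m) = 1/(1 − 0.48×0.71 + 0.16) = 1/0.8192 ≈ 1.221.
ΔY = k × ΔG = (+£678 billion) / 0.8192 ≈ +£828 billion.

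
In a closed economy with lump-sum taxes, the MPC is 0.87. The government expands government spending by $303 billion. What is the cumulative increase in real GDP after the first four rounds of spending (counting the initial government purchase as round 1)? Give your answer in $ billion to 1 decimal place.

$995.5 billion

Round 1 adds ΔG = $303 billion; each later round is MPC = 0.87 times the previous.
After 4 rounds: 303 + 263.61 + 229.3407 + 199.526409 = ΔG·(1 − c^4)/(1 − c) = 303 × (1 − 0.57289761)/0.13 ≈ $995.5 billion.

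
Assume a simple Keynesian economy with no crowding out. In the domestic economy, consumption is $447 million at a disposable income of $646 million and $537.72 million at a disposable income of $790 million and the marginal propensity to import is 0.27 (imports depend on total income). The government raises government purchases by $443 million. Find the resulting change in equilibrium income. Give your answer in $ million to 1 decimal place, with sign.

+$692.2 million

MPC = ΔC/ΔYd = (537.72 − 447)/(790 − 646) = 90.72/144 = 0.63.
Spending multiplier = 1/(1 − c + m) = 1/(1 − 0.63 + 0.27) = 1/0.64 ≈ 1.563.
ΔY = k × ΔG = (+$443 million) / 0.64 ≈ +$692.2 million.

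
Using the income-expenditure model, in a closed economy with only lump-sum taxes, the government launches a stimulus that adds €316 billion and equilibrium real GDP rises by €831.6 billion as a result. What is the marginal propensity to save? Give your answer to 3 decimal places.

Implied spending multiplier k = ΔY/ΔG = 831.6/316 ≈ 2.6316.
Since k = 1/(1 − MPC), MPC = 1 − 1/k = 1 − ΔG/ΔY = 1 − 316/831.6 ≈ 0.620.
MPS = 1 − MPC = 0.380.

0.380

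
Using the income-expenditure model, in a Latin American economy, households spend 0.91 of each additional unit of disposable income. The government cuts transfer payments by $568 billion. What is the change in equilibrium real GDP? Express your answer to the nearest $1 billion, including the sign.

The transfer change shifts disposable income by −$568 billion, so first-round consumption changes by c·ΔTR = 0.91 × (−$568 billion) = −$516.88 billion.
Expenditure multiplier = 1/(1 − MPC) = 1/(1 − 0.91) = 1/0.09 ≈ 11.111.
The transfer multiplier is c × k ≈ 10.111, so ΔY = k × (c·ΔTR) = (−$516.88 billion) / 0.09 ≈ −$5,743 billion.

−$5,743 billion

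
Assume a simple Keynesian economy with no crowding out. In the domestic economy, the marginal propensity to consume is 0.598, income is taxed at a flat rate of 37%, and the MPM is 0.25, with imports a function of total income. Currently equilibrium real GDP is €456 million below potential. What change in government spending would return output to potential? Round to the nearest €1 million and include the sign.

+€398 million

Spending multiplier = 1/(1 − c(1−t) + m) = 1/(1 − 0.598×0.63 + 0.25) = 1/0.87326 ≈ 1.145.
Need ΔY = +€456 million, so ΔG = ΔY/k = (+€456 million) × 0.87326 ≈ +€398 million.
The government should increase government spending by €398 million.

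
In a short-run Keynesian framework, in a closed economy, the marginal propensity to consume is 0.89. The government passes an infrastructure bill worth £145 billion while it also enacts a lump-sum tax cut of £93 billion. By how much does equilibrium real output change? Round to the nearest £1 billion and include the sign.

Expenditure multiplier = 1/(1 − MPC) = 1/(1 − 0.89) = 1/0.11 ≈ 9.091.
ΔG contributes k·ΔG = (+£145 billion) / 0.11 ≈ +£1,318.2 billion.
ΔT of −£93 billion changes first-round spending by −c·ΔT = +£82.77 billion, contributing k·(−c·ΔT) = (+£82.77 billion) / 0.11 ≈ +£752.5 billion.
Net ΔY = k(ΔG − c·ΔT) = (+£227.77 billion) / 0.11 ≈ +£2,071 billion.

+£2,071 billion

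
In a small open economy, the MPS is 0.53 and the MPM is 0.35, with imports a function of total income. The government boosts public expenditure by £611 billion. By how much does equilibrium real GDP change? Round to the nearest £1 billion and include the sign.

MPC = 1 − MPS = 1 − 0.53 = 0.47.
Spending multiplier = 1/(1 − c + m) = 1/(1 − 0.47 + 0.35) = 1/0.88 ≈ 1.136.
ΔY = k × ΔG = (+£611 billion) / 0.88 ≈ +£694 billion.

+£694 billion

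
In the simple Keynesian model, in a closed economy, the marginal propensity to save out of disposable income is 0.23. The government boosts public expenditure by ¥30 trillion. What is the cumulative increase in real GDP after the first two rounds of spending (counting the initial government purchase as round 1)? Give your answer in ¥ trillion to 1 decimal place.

¥53.1 trillion

MPC = 1 − MPS = 1 − 0.23 = 0.77.
Round 1 adds ΔG = ¥30 trillion; each later round is MPC = 0.77 times the previous.
After 2 rounds: 30 + 23.1 = ΔG·(1 − c^2)/(1 − c) = 30 × (1 − 0.5929)/0.23 = ¥53.1 trillion.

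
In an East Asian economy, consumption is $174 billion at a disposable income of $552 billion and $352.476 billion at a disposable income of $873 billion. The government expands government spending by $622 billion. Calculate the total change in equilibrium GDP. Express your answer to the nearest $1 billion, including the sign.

MPC = ΔC/ΔYd = (352.476 − 174)/(873 − 552) = 178.476/321 = 0.556.
Expenditure multiplier = 1/(1 − MPC) = 1/(1 − 0.556) = 1/0.444 ≈ 2.252.
ΔY = k × ΔG = (+$622 billion) / 0.444 ≈ +$1,401 billion.

+$1,401 billion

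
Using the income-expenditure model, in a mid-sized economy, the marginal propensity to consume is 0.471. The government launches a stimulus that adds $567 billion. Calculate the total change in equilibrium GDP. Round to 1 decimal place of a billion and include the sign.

+$1,071.8 billion

Government-spending multiplier = 1/(1 − MPC) = 1/(1 − 0.471) = 1/0.529 ≈ 1.89.
ΔY = k × ΔG = (+$567 billion) / 0.529 ≈ +$1,071.8 billion.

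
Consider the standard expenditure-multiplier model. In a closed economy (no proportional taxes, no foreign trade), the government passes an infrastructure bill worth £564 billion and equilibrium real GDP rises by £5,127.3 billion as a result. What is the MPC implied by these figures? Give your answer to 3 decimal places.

Implied spending multiplier k = ΔY/ΔG = 5,127.3/564 ≈ 9.091.
Since k = 1/(1 − MPC), MPC = 1 − 1/k = 1 − ΔG/ΔY = 1 − 564/5,127.3 ≈ 0.890.

0.890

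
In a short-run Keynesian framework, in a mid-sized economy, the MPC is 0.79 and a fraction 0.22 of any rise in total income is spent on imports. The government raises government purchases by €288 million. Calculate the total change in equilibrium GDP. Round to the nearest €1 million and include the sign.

Spending multiplier = 1/(1 − c + m) = 1/(1 − 0.79 + 0.22) = 1/0.43 ≈ 2.326.
ΔY = k × ΔG = (+€288 million) / 0.43 ≈ +€670 million.

+€670 million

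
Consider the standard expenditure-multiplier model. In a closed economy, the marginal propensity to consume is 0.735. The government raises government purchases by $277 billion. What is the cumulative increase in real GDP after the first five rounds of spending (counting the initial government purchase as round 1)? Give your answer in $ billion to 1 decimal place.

$821.1 billion

Round 1 adds ΔG = $277 billion; each later round is MPC = 0.735 times the previous.
After 5 rounds: 277 + 203.595 + 149.642325 + 109.987108875 + 80.840525023125 = ΔG·(1 − c^5)/(1 − c) = 277 × (1 − 0.214504642209375)/0.265 ≈ $821.1 billion.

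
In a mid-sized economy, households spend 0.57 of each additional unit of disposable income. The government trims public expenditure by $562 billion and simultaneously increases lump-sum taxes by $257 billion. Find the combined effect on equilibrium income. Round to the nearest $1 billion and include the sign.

Expenditure multiplier = 1/(1 − MPC) = 1/(1 − 0.57) = 1/0.43 ≈ 2.326.
ΔG contributes k·ΔG = (−$562 billion) / 0.43 ≈ −$1,307 billion.
ΔT of +$257 billion changes first-round spending by −c·ΔT = −$146.49 billion, contributing k·(−c·ΔT) = (−$146.49 billion) / 0.43 ≈ −$340.7 billion.
Net ΔY = k(ΔG − c·ΔT) = (−$708.49 billion) / 0.43 ≈ −$1,648 billion.

−$1,648 billion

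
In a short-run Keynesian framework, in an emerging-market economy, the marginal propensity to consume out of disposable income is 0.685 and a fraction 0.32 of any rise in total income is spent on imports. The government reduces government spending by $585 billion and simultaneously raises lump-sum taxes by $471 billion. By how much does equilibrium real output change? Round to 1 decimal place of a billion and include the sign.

Expenditure multiplier = 1/(1 − c + m) = 1/(1 − 0.685 + 0.32) = 1/0.635 ≈ 1.575.
ΔG contributes k·ΔG = (−$585 billion) / 0.635 ≈ −$921.3 billion.
ΔT of +$471 billion changes first-round spending by −c·ΔT = −$322.635 billion, contributing k·(−c·ΔT) = (−$322.635 billion) / 0.635 ≈ −$508.1 billion.
Net ΔY = k(ΔG − c·ΔT) = (−$907.635 billion) / 0.635 ≈ −$1,429.3 billion.

−$1,429.3 billion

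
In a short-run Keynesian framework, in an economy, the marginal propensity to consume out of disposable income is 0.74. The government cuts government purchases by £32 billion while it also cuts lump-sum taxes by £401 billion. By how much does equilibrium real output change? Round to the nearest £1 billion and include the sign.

Expenditure multiplier = 1/(1 − MPC) = 1/(1 − 0.74) = 1/0.26 ≈ 3.846.
ΔG contributes k·ΔG = (−£32 billion) / 0.26 ≈ −£123.1 billion.
ΔT of −£401 billion changes first-round spending by −c·ΔT = +£296.74 billion, contributing k·(−c·ΔT) = (+£296.74 billion) / 0.26 ≈ +£1,141.3 billion.
Net ΔY = k(ΔG − c·ΔT) = (+£264.74 billion) / 0.26 ≈ +£1,018 billion.

+£1,018 billion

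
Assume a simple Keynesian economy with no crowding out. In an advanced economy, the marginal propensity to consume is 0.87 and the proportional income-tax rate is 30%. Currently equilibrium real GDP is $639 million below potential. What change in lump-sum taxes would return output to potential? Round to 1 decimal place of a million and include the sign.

Spending multiplier = 1/(1 − c(1−t)) = 1/(1 − 0.87×0.7) = 1/0.391 ≈ 2.558.
Tax multiplier = −c·k = −0.87/0.391 ≈ −2.225. Need ΔY = +$639 million, so ΔT = ΔY/(−c·k) = −(+$639 million) × 0.391 / 0.87 ≈ −$287.2 million.
The government should cut lump-sum taxes by $287.2 million.

−$287.2 million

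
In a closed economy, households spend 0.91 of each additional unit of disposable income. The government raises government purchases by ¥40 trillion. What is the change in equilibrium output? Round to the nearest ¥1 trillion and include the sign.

Spending multiplier = 1/(1 − MPC) = 1/(1 − 0.91) = 1/0.09 ≈ 11.111.
ΔY = k × ΔG = (+¥40 trillion) / 0.09 ≈ +¥444 trillion.

+¥444 trillion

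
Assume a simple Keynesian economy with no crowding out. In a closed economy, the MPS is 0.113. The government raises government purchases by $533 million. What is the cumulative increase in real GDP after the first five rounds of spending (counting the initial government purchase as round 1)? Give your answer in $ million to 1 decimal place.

MPC = 1 − MPS = 1 − 0.113 = 0.887.
Round 1 adds ΔG = $533 million; each later round is MPC = 0.887 times the previous.
After 5 rounds: 533 + 472.771 + 419.347877 + 371.961566899 + 329.929909839413 = ΔG·(1 − c^5)/(1 − c) = 533 × (1 − 0.549057842453207)/0.113 ≈ $2,127 million.

$2,127.0 million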